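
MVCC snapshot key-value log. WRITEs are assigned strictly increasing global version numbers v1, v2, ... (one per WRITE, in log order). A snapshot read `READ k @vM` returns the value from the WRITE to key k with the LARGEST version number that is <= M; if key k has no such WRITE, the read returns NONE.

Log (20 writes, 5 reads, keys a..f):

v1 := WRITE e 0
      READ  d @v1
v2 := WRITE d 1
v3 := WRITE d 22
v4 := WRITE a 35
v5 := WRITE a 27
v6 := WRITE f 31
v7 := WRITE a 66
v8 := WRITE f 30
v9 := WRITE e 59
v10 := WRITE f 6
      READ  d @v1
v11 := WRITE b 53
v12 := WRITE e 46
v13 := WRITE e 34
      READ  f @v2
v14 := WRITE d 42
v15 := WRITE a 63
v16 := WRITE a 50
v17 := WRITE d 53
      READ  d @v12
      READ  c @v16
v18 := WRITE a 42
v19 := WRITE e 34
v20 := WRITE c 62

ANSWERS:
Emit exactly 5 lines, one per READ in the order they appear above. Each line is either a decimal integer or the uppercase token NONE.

Answer: NONE
NONE
NONE
22
NONE

Derivation:
v1: WRITE e=0  (e history now [(1, 0)])
READ d @v1: history=[] -> no version <= 1 -> NONE
v2: WRITE d=1  (d history now [(2, 1)])
v3: WRITE d=22  (d history now [(2, 1), (3, 22)])
v4: WRITE a=35  (a history now [(4, 35)])
v5: WRITE a=27  (a history now [(4, 35), (5, 27)])
v6: WRITE f=31  (f history now [(6, 31)])
v7: WRITE a=66  (a history now [(4, 35), (5, 27), (7, 66)])
v8: WRITE f=30  (f history now [(6, 31), (8, 30)])
v9: WRITE e=59  (e history now [(1, 0), (9, 59)])
v10: WRITE f=6  (f history now [(6, 31), (8, 30), (10, 6)])
READ d @v1: history=[(2, 1), (3, 22)] -> no version <= 1 -> NONE
v11: WRITE b=53  (b history now [(11, 53)])
v12: WRITE e=46  (e history now [(1, 0), (9, 59), (12, 46)])
v13: WRITE e=34  (e history now [(1, 0), (9, 59), (12, 46), (13, 34)])
READ f @v2: history=[(6, 31), (8, 30), (10, 6)] -> no version <= 2 -> NONE
v14: WRITE d=42  (d history now [(2, 1), (3, 22), (14, 42)])
v15: WRITE a=63  (a history now [(4, 35), (5, 27), (7, 66), (15, 63)])
v16: WRITE a=50  (a history now [(4, 35), (5, 27), (7, 66), (15, 63), (16, 50)])
v17: WRITE d=53  (d history now [(2, 1), (3, 22), (14, 42), (17, 53)])
READ d @v12: history=[(2, 1), (3, 22), (14, 42), (17, 53)] -> pick v3 -> 22
READ c @v16: history=[] -> no version <= 16 -> NONE
v18: WRITE a=42  (a history now [(4, 35), (5, 27), (7, 66), (15, 63), (16, 50), (18, 42)])
v19: WRITE e=34  (e history now [(1, 0), (9, 59), (12, 46), (13, 34), (19, 34)])
v20: WRITE c=62  (c history now [(20, 62)])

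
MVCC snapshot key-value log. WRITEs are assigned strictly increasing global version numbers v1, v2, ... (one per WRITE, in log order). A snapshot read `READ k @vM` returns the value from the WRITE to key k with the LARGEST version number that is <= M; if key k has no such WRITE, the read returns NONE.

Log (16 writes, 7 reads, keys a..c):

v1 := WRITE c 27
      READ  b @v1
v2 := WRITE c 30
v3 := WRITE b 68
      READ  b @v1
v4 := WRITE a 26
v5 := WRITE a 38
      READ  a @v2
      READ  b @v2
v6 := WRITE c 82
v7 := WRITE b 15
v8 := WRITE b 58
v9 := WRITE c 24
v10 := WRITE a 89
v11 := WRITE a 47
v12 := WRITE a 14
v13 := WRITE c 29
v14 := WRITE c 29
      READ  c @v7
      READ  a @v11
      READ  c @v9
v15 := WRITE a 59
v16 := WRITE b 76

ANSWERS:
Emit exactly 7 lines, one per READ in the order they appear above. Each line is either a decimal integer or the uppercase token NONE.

v1: WRITE c=27  (c history now [(1, 27)])
READ b @v1: history=[] -> no version <= 1 -> NONE
v2: WRITE c=30  (c history now [(1, 27), (2, 30)])
v3: WRITE b=68  (b history now [(3, 68)])
READ b @v1: history=[(3, 68)] -> no version <= 1 -> NONE
v4: WRITE a=26  (a history now [(4, 26)])
v5: WRITE a=38  (a history now [(4, 26), (5, 38)])
READ a @v2: history=[(4, 26), (5, 38)] -> no version <= 2 -> NONE
READ b @v2: history=[(3, 68)] -> no version <= 2 -> NONE
v6: WRITE c=82  (c history now [(1, 27), (2, 30), (6, 82)])
v7: WRITE b=15  (b history now [(3, 68), (7, 15)])
v8: WRITE b=58  (b history now [(3, 68), (7, 15), (8, 58)])
v9: WRITE c=24  (c history now [(1, 27), (2, 30), (6, 82), (9, 24)])
v10: WRITE a=89  (a history now [(4, 26), (5, 38), (10, 89)])
v11: WRITE a=47  (a history now [(4, 26), (5, 38), (10, 89), (11, 47)])
v12: WRITE a=14  (a history now [(4, 26), (5, 38), (10, 89), (11, 47), (12, 14)])
v13: WRITE c=29  (c history now [(1, 27), (2, 30), (6, 82), (9, 24), (13, 29)])
v14: WRITE c=29  (c history now [(1, 27), (2, 30), (6, 82), (9, 24), (13, 29), (14, 29)])
READ c @v7: history=[(1, 27), (2, 30), (6, 82), (9, 24), (13, 29), (14, 29)] -> pick v6 -> 82
READ a @v11: history=[(4, 26), (5, 38), (10, 89), (11, 47), (12, 14)] -> pick v11 -> 47
READ c @v9: history=[(1, 27), (2, 30), (6, 82), (9, 24), (13, 29), (14, 29)] -> pick v9 -> 24
v15: WRITE a=59  (a history now [(4, 26), (5, 38), (10, 89), (11, 47), (12, 14), (15, 59)])
v16: WRITE b=76  (b history now [(3, 68), (7, 15), (8, 58), (16, 76)])

Answer: NONE
NONE
NONE
NONE
82
47
24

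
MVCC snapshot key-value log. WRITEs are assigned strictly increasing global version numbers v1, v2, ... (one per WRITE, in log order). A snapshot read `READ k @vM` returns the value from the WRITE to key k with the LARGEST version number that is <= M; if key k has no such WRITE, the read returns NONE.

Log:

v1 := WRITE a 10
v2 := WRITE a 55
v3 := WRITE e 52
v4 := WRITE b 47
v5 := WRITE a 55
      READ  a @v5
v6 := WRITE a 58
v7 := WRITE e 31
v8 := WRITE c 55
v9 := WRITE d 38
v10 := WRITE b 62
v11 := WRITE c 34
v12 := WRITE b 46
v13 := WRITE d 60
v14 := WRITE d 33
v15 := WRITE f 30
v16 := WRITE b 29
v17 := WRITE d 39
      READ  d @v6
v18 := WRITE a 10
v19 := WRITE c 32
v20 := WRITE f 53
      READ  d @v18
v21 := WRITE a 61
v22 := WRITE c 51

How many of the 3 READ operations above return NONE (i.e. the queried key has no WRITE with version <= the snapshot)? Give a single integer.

v1: WRITE a=10  (a history now [(1, 10)])
v2: WRITE a=55  (a history now [(1, 10), (2, 55)])
v3: WRITE e=52  (e history now [(3, 52)])
v4: WRITE b=47  (b history now [(4, 47)])
v5: WRITE a=55  (a history now [(1, 10), (2, 55), (5, 55)])
READ a @v5: history=[(1, 10), (2, 55), (5, 55)] -> pick v5 -> 55
v6: WRITE a=58  (a history now [(1, 10), (2, 55), (5, 55), (6, 58)])
v7: WRITE e=31  (e history now [(3, 52), (7, 31)])
v8: WRITE c=55  (c history now [(8, 55)])
v9: WRITE d=38  (d history now [(9, 38)])
v10: WRITE b=62  (b history now [(4, 47), (10, 62)])
v11: WRITE c=34  (c history now [(8, 55), (11, 34)])
v12: WRITE b=46  (b history now [(4, 47), (10, 62), (12, 46)])
v13: WRITE d=60  (d history now [(9, 38), (13, 60)])
v14: WRITE d=33  (d history now [(9, 38), (13, 60), (14, 33)])
v15: WRITE f=30  (f history now [(15, 30)])
v16: WRITE b=29  (b history now [(4, 47), (10, 62), (12, 46), (16, 29)])
v17: WRITE d=39  (d history now [(9, 38), (13, 60), (14, 33), (17, 39)])
READ d @v6: history=[(9, 38), (13, 60), (14, 33), (17, 39)] -> no version <= 6 -> NONE
v18: WRITE a=10  (a history now [(1, 10), (2, 55), (5, 55), (6, 58), (18, 10)])
v19: WRITE c=32  (c history now [(8, 55), (11, 34), (19, 32)])
v20: WRITE f=53  (f history now [(15, 30), (20, 53)])
READ d @v18: history=[(9, 38), (13, 60), (14, 33), (17, 39)] -> pick v17 -> 39
v21: WRITE a=61  (a history now [(1, 10), (2, 55), (5, 55), (6, 58), (18, 10), (21, 61)])
v22: WRITE c=51  (c history now [(8, 55), (11, 34), (19, 32), (22, 51)])
Read results in order: ['55', 'NONE', '39']
NONE count = 1

Answer: 1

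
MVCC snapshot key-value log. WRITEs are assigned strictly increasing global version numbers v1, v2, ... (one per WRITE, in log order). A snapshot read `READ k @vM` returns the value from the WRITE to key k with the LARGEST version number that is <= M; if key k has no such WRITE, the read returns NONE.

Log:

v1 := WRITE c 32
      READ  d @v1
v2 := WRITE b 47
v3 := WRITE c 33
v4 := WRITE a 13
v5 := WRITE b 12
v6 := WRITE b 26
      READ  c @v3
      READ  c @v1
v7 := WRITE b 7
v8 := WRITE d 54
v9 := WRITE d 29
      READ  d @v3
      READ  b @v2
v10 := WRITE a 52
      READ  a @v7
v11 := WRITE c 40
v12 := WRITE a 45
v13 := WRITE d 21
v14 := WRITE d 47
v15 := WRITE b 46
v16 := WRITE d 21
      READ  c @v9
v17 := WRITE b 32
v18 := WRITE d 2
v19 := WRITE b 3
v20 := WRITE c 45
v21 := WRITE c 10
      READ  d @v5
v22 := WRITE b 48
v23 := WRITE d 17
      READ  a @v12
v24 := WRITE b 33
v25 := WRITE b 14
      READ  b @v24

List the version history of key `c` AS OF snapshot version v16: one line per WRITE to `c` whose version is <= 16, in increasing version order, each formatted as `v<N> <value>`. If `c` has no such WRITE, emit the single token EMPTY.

Scan writes for key=c with version <= 16:
  v1 WRITE c 32 -> keep
  v2 WRITE b 47 -> skip
  v3 WRITE c 33 -> keep
  v4 WRITE a 13 -> skip
  v5 WRITE b 12 -> skip
  v6 WRITE b 26 -> skip
  v7 WRITE b 7 -> skip
  v8 WRITE d 54 -> skip
  v9 WRITE d 29 -> skip
  v10 WRITE a 52 -> skip
  v11 WRITE c 40 -> keep
  v12 WRITE a 45 -> skip
  v13 WRITE d 21 -> skip
  v14 WRITE d 47 -> skip
  v15 WRITE b 46 -> skip
  v16 WRITE d 21 -> skip
  v17 WRITE b 32 -> skip
  v18 WRITE d 2 -> skip
  v19 WRITE b 3 -> skip
  v20 WRITE c 45 -> drop (> snap)
  v21 WRITE c 10 -> drop (> snap)
  v22 WRITE b 48 -> skip
  v23 WRITE d 17 -> skip
  v24 WRITE b 33 -> skip
  v25 WRITE b 14 -> skip
Collected: [(1, 32), (3, 33), (11, 40)]

Answer: v1 32
v3 33
v11 40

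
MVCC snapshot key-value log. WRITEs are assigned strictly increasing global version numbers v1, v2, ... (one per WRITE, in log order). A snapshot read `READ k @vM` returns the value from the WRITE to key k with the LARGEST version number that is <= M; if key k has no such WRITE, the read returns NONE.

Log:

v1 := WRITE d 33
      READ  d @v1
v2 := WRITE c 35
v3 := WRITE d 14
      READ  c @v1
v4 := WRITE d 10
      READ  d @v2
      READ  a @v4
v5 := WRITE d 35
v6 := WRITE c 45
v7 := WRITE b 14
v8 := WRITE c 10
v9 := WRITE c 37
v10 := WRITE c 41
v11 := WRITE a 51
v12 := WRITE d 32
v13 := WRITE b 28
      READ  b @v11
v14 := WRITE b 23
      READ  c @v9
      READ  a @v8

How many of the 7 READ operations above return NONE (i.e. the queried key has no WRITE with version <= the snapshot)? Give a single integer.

Answer: 3

Derivation:
v1: WRITE d=33  (d history now [(1, 33)])
READ d @v1: history=[(1, 33)] -> pick v1 -> 33
v2: WRITE c=35  (c history now [(2, 35)])
v3: WRITE d=14  (d history now [(1, 33), (3, 14)])
READ c @v1: history=[(2, 35)] -> no version <= 1 -> NONE
v4: WRITE d=10  (d history now [(1, 33), (3, 14), (4, 10)])
READ d @v2: history=[(1, 33), (3, 14), (4, 10)] -> pick v1 -> 33
READ a @v4: history=[] -> no version <= 4 -> NONE
v5: WRITE d=35  (d history now [(1, 33), (3, 14), (4, 10), (5, 35)])
v6: WRITE c=45  (c history now [(2, 35), (6, 45)])
v7: WRITE b=14  (b history now [(7, 14)])
v8: WRITE c=10  (c history now [(2, 35), (6, 45), (8, 10)])
v9: WRITE c=37  (c history now [(2, 35), (6, 45), (8, 10), (9, 37)])
v10: WRITE c=41  (c history now [(2, 35), (6, 45), (8, 10), (9, 37), (10, 41)])
v11: WRITE a=51  (a history now [(11, 51)])
v12: WRITE d=32  (d history now [(1, 33), (3, 14), (4, 10), (5, 35), (12, 32)])
v13: WRITE b=28  (b history now [(7, 14), (13, 28)])
READ b @v11: history=[(7, 14), (13, 28)] -> pick v7 -> 14
v14: WRITE b=23  (b history now [(7, 14), (13, 28), (14, 23)])
READ c @v9: history=[(2, 35), (6, 45), (8, 10), (9, 37), (10, 41)] -> pick v9 -> 37
READ a @v8: history=[(11, 51)] -> no version <= 8 -> NONE
Read results in order: ['33', 'NONE', '33', 'NONE', '14', '37', 'NONE']
NONE count = 3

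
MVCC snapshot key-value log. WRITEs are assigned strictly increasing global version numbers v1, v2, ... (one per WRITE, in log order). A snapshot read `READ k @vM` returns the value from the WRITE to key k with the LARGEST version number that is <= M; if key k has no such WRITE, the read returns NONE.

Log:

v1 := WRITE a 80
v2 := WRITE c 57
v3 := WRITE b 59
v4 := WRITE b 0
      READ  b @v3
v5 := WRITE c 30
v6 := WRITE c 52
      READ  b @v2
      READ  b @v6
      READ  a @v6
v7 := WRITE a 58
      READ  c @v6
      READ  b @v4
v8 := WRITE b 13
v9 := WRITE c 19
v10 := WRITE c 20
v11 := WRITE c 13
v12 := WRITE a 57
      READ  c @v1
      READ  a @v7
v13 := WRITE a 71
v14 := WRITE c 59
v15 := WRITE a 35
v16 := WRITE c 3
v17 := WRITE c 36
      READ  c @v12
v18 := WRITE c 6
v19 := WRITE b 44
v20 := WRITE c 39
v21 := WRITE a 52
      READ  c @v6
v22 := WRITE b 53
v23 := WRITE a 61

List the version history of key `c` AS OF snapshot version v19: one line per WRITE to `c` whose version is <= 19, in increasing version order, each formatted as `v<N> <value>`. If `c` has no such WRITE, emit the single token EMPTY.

Answer: v2 57
v5 30
v6 52
v9 19
v10 20
v11 13
v14 59
v16 3
v17 36
v18 6

Derivation:
Scan writes for key=c with version <= 19:
  v1 WRITE a 80 -> skip
  v2 WRITE c 57 -> keep
  v3 WRITE b 59 -> skip
  v4 WRITE b 0 -> skip
  v5 WRITE c 30 -> keep
  v6 WRITE c 52 -> keep
  v7 WRITE a 58 -> skip
  v8 WRITE b 13 -> skip
  v9 WRITE c 19 -> keep
  v10 WRITE c 20 -> keep
  v11 WRITE c 13 -> keep
  v12 WRITE a 57 -> skip
  v13 WRITE a 71 -> skip
  v14 WRITE c 59 -> keep
  v15 WRITE a 35 -> skip
  v16 WRITE c 3 -> keep
  v17 WRITE c 36 -> keep
  v18 WRITE c 6 -> keep
  v19 WRITE b 44 -> skip
  v20 WRITE c 39 -> drop (> snap)
  v21 WRITE a 52 -> skip
  v22 WRITE b 53 -> skip
  v23 WRITE a 61 -> skip
Collected: [(2, 57), (5, 30), (6, 52), (9, 19), (10, 20), (11, 13), (14, 59), (16, 3), (17, 36), (18, 6)]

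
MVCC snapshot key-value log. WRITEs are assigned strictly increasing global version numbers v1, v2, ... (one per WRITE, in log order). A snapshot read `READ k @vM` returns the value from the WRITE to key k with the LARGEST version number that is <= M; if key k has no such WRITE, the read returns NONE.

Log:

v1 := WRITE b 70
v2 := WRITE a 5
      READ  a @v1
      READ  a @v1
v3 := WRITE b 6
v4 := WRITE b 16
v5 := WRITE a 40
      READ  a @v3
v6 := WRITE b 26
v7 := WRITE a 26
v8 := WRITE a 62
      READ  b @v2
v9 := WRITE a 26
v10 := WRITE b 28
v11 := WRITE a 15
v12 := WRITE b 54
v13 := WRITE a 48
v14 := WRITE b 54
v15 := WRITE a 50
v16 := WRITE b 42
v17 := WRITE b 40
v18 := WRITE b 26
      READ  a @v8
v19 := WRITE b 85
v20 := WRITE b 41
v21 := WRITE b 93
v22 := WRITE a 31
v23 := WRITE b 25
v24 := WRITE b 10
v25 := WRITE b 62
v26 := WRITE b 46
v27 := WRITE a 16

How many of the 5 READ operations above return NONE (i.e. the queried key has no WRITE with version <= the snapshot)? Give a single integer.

v1: WRITE b=70  (b history now [(1, 70)])
v2: WRITE a=5  (a history now [(2, 5)])
READ a @v1: history=[(2, 5)] -> no version <= 1 -> NONE
READ a @v1: history=[(2, 5)] -> no version <= 1 -> NONE
v3: WRITE b=6  (b history now [(1, 70), (3, 6)])
v4: WRITE b=16  (b history now [(1, 70), (3, 6), (4, 16)])
v5: WRITE a=40  (a history now [(2, 5), (5, 40)])
READ a @v3: history=[(2, 5), (5, 40)] -> pick v2 -> 5
v6: WRITE b=26  (b history now [(1, 70), (3, 6), (4, 16), (6, 26)])
v7: WRITE a=26  (a history now [(2, 5), (5, 40), (7, 26)])
v8: WRITE a=62  (a history now [(2, 5), (5, 40), (7, 26), (8, 62)])
READ b @v2: history=[(1, 70), (3, 6), (4, 16), (6, 26)] -> pick v1 -> 70
v9: WRITE a=26  (a history now [(2, 5), (5, 40), (7, 26), (8, 62), (9, 26)])
v10: WRITE b=28  (b history now [(1, 70), (3, 6), (4, 16), (6, 26), (10, 28)])
v11: WRITE a=15  (a history now [(2, 5), (5, 40), (7, 26), (8, 62), (9, 26), (11, 15)])
v12: WRITE b=54  (b history now [(1, 70), (3, 6), (4, 16), (6, 26), (10, 28), (12, 54)])
v13: WRITE a=48  (a history now [(2, 5), (5, 40), (7, 26), (8, 62), (9, 26), (11, 15), (13, 48)])
v14: WRITE b=54  (b history now [(1, 70), (3, 6), (4, 16), (6, 26), (10, 28), (12, 54), (14, 54)])
v15: WRITE a=50  (a history now [(2, 5), (5, 40), (7, 26), (8, 62), (9, 26), (11, 15), (13, 48), (15, 50)])
v16: WRITE b=42  (b history now [(1, 70), (3, 6), (4, 16), (6, 26), (10, 28), (12, 54), (14, 54), (16, 42)])
v17: WRITE b=40  (b history now [(1, 70), (3, 6), (4, 16), (6, 26), (10, 28), (12, 54), (14, 54), (16, 42), (17, 40)])
v18: WRITE b=26  (b history now [(1, 70), (3, 6), (4, 16), (6, 26), (10, 28), (12, 54), (14, 54), (16, 42), (17, 40), (18, 26)])
READ a @v8: history=[(2, 5), (5, 40), (7, 26), (8, 62), (9, 26), (11, 15), (13, 48), (15, 50)] -> pick v8 -> 62
v19: WRITE b=85  (b history now [(1, 70), (3, 6), (4, 16), (6, 26), (10, 28), (12, 54), (14, 54), (16, 42), (17, 40), (18, 26), (19, 85)])
v20: WRITE b=41  (b history now [(1, 70), (3, 6), (4, 16), (6, 26), (10, 28), (12, 54), (14, 54), (16, 42), (17, 40), (18, 26), (19, 85), (20, 41)])
v21: WRITE b=93  (b history now [(1, 70), (3, 6), (4, 16), (6, 26), (10, 28), (12, 54), (14, 54), (16, 42), (17, 40), (18, 26), (19, 85), (20, 41), (21, 93)])
v22: WRITE a=31  (a history now [(2, 5), (5, 40), (7, 26), (8, 62), (9, 26), (11, 15), (13, 48), (15, 50), (22, 31)])
v23: WRITE b=25  (b history now [(1, 70), (3, 6), (4, 16), (6, 26), (10, 28), (12, 54), (14, 54), (16, 42), (17, 40), (18, 26), (19, 85), (20, 41), (21, 93), (23, 25)])
v24: WRITE b=10  (b history now [(1, 70), (3, 6), (4, 16), (6, 26), (10, 28), (12, 54), (14, 54), (16, 42), (17, 40), (18, 26), (19, 85), (20, 41), (21, 93), (23, 25), (24, 10)])
v25: WRITE b=62  (b history now [(1, 70), (3, 6), (4, 16), (6, 26), (10, 28), (12, 54), (14, 54), (16, 42), (17, 40), (18, 26), (19, 85), (20, 41), (21, 93), (23, 25), (24, 10), (25, 62)])
v26: WRITE b=46  (b history now [(1, 70), (3, 6), (4, 16), (6, 26), (10, 28), (12, 54), (14, 54), (16, 42), (17, 40), (18, 26), (19, 85), (20, 41), (21, 93), (23, 25), (24, 10), (25, 62), (26, 46)])
v27: WRITE a=16  (a history now [(2, 5), (5, 40), (7, 26), (8, 62), (9, 26), (11, 15), (13, 48), (15, 50), (22, 31), (27, 16)])
Read results in order: ['NONE', 'NONE', '5', '70', '62']
NONE count = 2

Answer: 2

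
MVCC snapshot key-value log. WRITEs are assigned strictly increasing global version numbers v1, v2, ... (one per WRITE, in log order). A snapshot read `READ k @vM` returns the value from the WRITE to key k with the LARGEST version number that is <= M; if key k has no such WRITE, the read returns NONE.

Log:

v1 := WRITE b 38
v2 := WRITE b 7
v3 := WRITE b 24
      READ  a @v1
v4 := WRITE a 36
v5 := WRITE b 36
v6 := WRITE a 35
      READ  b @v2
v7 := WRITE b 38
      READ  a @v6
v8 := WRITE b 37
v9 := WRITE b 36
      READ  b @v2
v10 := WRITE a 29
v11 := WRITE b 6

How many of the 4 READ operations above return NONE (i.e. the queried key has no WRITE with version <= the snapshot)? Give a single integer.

v1: WRITE b=38  (b history now [(1, 38)])
v2: WRITE b=7  (b history now [(1, 38), (2, 7)])
v3: WRITE b=24  (b history now [(1, 38), (2, 7), (3, 24)])
READ a @v1: history=[] -> no version <= 1 -> NONE
v4: WRITE a=36  (a history now [(4, 36)])
v5: WRITE b=36  (b history now [(1, 38), (2, 7), (3, 24), (5, 36)])
v6: WRITE a=35  (a history now [(4, 36), (6, 35)])
READ b @v2: history=[(1, 38), (2, 7), (3, 24), (5, 36)] -> pick v2 -> 7
v7: WRITE b=38  (b history now [(1, 38), (2, 7), (3, 24), (5, 36), (7, 38)])
READ a @v6: history=[(4, 36), (6, 35)] -> pick v6 -> 35
v8: WRITE b=37  (b history now [(1, 38), (2, 7), (3, 24), (5, 36), (7, 38), (8, 37)])
v9: WRITE b=36  (b history now [(1, 38), (2, 7), (3, 24), (5, 36), (7, 38), (8, 37), (9, 36)])
READ b @v2: history=[(1, 38), (2, 7), (3, 24), (5, 36), (7, 38), (8, 37), (9, 36)] -> pick v2 -> 7
v10: WRITE a=29  (a history now [(4, 36), (6, 35), (10, 29)])
v11: WRITE b=6  (b history now [(1, 38), (2, 7), (3, 24), (5, 36), (7, 38), (8, 37), (9, 36), (11, 6)])
Read results in order: ['NONE', '7', '35', '7']
NONE count = 1

Answer: 1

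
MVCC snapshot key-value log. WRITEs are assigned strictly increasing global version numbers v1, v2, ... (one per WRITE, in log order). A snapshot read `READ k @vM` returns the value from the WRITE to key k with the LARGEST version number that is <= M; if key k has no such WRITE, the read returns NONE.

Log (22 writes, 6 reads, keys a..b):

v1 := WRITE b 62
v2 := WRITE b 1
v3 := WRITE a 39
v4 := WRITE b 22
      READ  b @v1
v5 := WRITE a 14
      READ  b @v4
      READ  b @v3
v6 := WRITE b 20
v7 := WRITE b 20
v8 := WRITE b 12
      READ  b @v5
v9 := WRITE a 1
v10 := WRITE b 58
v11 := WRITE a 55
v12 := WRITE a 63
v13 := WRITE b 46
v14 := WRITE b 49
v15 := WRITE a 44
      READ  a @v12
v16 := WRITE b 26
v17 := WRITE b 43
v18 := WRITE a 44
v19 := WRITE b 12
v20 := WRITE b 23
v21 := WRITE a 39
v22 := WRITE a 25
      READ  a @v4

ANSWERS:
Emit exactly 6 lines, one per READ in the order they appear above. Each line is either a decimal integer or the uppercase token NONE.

Answer: 62
22
1
22
63
39

Derivation:
v1: WRITE b=62  (b history now [(1, 62)])
v2: WRITE b=1  (b history now [(1, 62), (2, 1)])
v3: WRITE a=39  (a history now [(3, 39)])
v4: WRITE b=22  (b history now [(1, 62), (2, 1), (4, 22)])
READ b @v1: history=[(1, 62), (2, 1), (4, 22)] -> pick v1 -> 62
v5: WRITE a=14  (a history now [(3, 39), (5, 14)])
READ b @v4: history=[(1, 62), (2, 1), (4, 22)] -> pick v4 -> 22
READ b @v3: history=[(1, 62), (2, 1), (4, 22)] -> pick v2 -> 1
v6: WRITE b=20  (b history now [(1, 62), (2, 1), (4, 22), (6, 20)])
v7: WRITE b=20  (b history now [(1, 62), (2, 1), (4, 22), (6, 20), (7, 20)])
v8: WRITE b=12  (b history now [(1, 62), (2, 1), (4, 22), (6, 20), (7, 20), (8, 12)])
READ b @v5: history=[(1, 62), (2, 1), (4, 22), (6, 20), (7, 20), (8, 12)] -> pick v4 -> 22
v9: WRITE a=1  (a history now [(3, 39), (5, 14), (9, 1)])
v10: WRITE b=58  (b history now [(1, 62), (2, 1), (4, 22), (6, 20), (7, 20), (8, 12), (10, 58)])
v11: WRITE a=55  (a history now [(3, 39), (5, 14), (9, 1), (11, 55)])
v12: WRITE a=63  (a history now [(3, 39), (5, 14), (9, 1), (11, 55), (12, 63)])
v13: WRITE b=46  (b history now [(1, 62), (2, 1), (4, 22), (6, 20), (7, 20), (8, 12), (10, 58), (13, 46)])
v14: WRITE b=49  (b history now [(1, 62), (2, 1), (4, 22), (6, 20), (7, 20), (8, 12), (10, 58), (13, 46), (14, 49)])
v15: WRITE a=44  (a history now [(3, 39), (5, 14), (9, 1), (11, 55), (12, 63), (15, 44)])
READ a @v12: history=[(3, 39), (5, 14), (9, 1), (11, 55), (12, 63), (15, 44)] -> pick v12 -> 63
v16: WRITE b=26  (b history now [(1, 62), (2, 1), (4, 22), (6, 20), (7, 20), (8, 12), (10, 58), (13, 46), (14, 49), (16, 26)])
v17: WRITE b=43  (b history now [(1, 62), (2, 1), (4, 22), (6, 20), (7, 20), (8, 12), (10, 58), (13, 46), (14, 49), (16, 26), (17, 43)])
v18: WRITE a=44  (a history now [(3, 39), (5, 14), (9, 1), (11, 55), (12, 63), (15, 44), (18, 44)])
v19: WRITE b=12  (b history now [(1, 62), (2, 1), (4, 22), (6, 20), (7, 20), (8, 12), (10, 58), (13, 46), (14, 49), (16, 26), (17, 43), (19, 12)])
v20: WRITE b=23  (b history now [(1, 62), (2, 1), (4, 22), (6, 20), (7, 20), (8, 12), (10, 58), (13, 46), (14, 49), (16, 26), (17, 43), (19, 12), (20, 23)])
v21: WRITE a=39  (a history now [(3, 39), (5, 14), (9, 1), (11, 55), (12, 63), (15, 44), (18, 44), (21, 39)])
v22: WRITE a=25  (a history now [(3, 39), (5, 14), (9, 1), (11, 55), (12, 63), (15, 44), (18, 44), (21, 39), (22, 25)])
READ a @v4: history=[(3, 39), (5, 14), (9, 1), (11, 55), (12, 63), (15, 44), (18, 44), (21, 39), (22, 25)] -> pick v3 -> 39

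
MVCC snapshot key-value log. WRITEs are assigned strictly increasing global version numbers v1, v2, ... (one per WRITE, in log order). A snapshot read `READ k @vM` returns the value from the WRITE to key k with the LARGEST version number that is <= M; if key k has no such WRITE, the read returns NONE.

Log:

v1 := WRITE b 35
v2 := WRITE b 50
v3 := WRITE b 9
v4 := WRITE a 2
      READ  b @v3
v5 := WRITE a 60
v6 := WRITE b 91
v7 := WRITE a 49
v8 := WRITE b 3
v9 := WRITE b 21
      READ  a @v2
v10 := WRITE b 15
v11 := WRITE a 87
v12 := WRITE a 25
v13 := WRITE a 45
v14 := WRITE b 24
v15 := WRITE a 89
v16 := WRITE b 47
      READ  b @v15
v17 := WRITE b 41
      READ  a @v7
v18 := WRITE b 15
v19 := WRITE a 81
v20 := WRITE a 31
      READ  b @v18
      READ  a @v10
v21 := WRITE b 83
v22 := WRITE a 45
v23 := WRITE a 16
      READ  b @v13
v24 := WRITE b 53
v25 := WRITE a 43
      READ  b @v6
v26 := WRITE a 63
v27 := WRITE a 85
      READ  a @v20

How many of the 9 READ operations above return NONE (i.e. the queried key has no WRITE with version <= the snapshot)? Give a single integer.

v1: WRITE b=35  (b history now [(1, 35)])
v2: WRITE b=50  (b history now [(1, 35), (2, 50)])
v3: WRITE b=9  (b history now [(1, 35), (2, 50), (3, 9)])
v4: WRITE a=2  (a history now [(4, 2)])
READ b @v3: history=[(1, 35), (2, 50), (3, 9)] -> pick v3 -> 9
v5: WRITE a=60  (a history now [(4, 2), (5, 60)])
v6: WRITE b=91  (b history now [(1, 35), (2, 50), (3, 9), (6, 91)])
v7: WRITE a=49  (a history now [(4, 2), (5, 60), (7, 49)])
v8: WRITE b=3  (b history now [(1, 35), (2, 50), (3, 9), (6, 91), (8, 3)])
v9: WRITE b=21  (b history now [(1, 35), (2, 50), (3, 9), (6, 91), (8, 3), (9, 21)])
READ a @v2: history=[(4, 2), (5, 60), (7, 49)] -> no version <= 2 -> NONE
v10: WRITE b=15  (b history now [(1, 35), (2, 50), (3, 9), (6, 91), (8, 3), (9, 21), (10, 15)])
v11: WRITE a=87  (a history now [(4, 2), (5, 60), (7, 49), (11, 87)])
v12: WRITE a=25  (a history now [(4, 2), (5, 60), (7, 49), (11, 87), (12, 25)])
v13: WRITE a=45  (a history now [(4, 2), (5, 60), (7, 49), (11, 87), (12, 25), (13, 45)])
v14: WRITE b=24  (b history now [(1, 35), (2, 50), (3, 9), (6, 91), (8, 3), (9, 21), (10, 15), (14, 24)])
v15: WRITE a=89  (a history now [(4, 2), (5, 60), (7, 49), (11, 87), (12, 25), (13, 45), (15, 89)])
v16: WRITE b=47  (b history now [(1, 35), (2, 50), (3, 9), (6, 91), (8, 3), (9, 21), (10, 15), (14, 24), (16, 47)])
READ b @v15: history=[(1, 35), (2, 50), (3, 9), (6, 91), (8, 3), (9, 21), (10, 15), (14, 24), (16, 47)] -> pick v14 -> 24
v17: WRITE b=41  (b history now [(1, 35), (2, 50), (3, 9), (6, 91), (8, 3), (9, 21), (10, 15), (14, 24), (16, 47), (17, 41)])
READ a @v7: history=[(4, 2), (5, 60), (7, 49), (11, 87), (12, 25), (13, 45), (15, 89)] -> pick v7 -> 49
v18: WRITE b=15  (b history now [(1, 35), (2, 50), (3, 9), (6, 91), (8, 3), (9, 21), (10, 15), (14, 24), (16, 47), (17, 41), (18, 15)])
v19: WRITE a=81  (a history now [(4, 2), (5, 60), (7, 49), (11, 87), (12, 25), (13, 45), (15, 89), (19, 81)])
v20: WRITE a=31  (a history now [(4, 2), (5, 60), (7, 49), (11, 87), (12, 25), (13, 45), (15, 89), (19, 81), (20, 31)])
READ b @v18: history=[(1, 35), (2, 50), (3, 9), (6, 91), (8, 3), (9, 21), (10, 15), (14, 24), (16, 47), (17, 41), (18, 15)] -> pick v18 -> 15
READ a @v10: history=[(4, 2), (5, 60), (7, 49), (11, 87), (12, 25), (13, 45), (15, 89), (19, 81), (20, 31)] -> pick v7 -> 49
v21: WRITE b=83  (b history now [(1, 35), (2, 50), (3, 9), (6, 91), (8, 3), (9, 21), (10, 15), (14, 24), (16, 47), (17, 41), (18, 15), (21, 83)])
v22: WRITE a=45  (a history now [(4, 2), (5, 60), (7, 49), (11, 87), (12, 25), (13, 45), (15, 89), (19, 81), (20, 31), (22, 45)])
v23: WRITE a=16  (a history now [(4, 2), (5, 60), (7, 49), (11, 87), (12, 25), (13, 45), (15, 89), (19, 81), (20, 31), (22, 45), (23, 16)])
READ b @v13: history=[(1, 35), (2, 50), (3, 9), (6, 91), (8, 3), (9, 21), (10, 15), (14, 24), (16, 47), (17, 41), (18, 15), (21, 83)] -> pick v10 -> 15
v24: WRITE b=53  (b history now [(1, 35), (2, 50), (3, 9), (6, 91), (8, 3), (9, 21), (10, 15), (14, 24), (16, 47), (17, 41), (18, 15), (21, 83), (24, 53)])
v25: WRITE a=43  (a history now [(4, 2), (5, 60), (7, 49), (11, 87), (12, 25), (13, 45), (15, 89), (19, 81), (20, 31), (22, 45), (23, 16), (25, 43)])
READ b @v6: history=[(1, 35), (2, 50), (3, 9), (6, 91), (8, 3), (9, 21), (10, 15), (14, 24), (16, 47), (17, 41), (18, 15), (21, 83), (24, 53)] -> pick v6 -> 91
v26: WRITE a=63  (a history now [(4, 2), (5, 60), (7, 49), (11, 87), (12, 25), (13, 45), (15, 89), (19, 81), (20, 31), (22, 45), (23, 16), (25, 43), (26, 63)])
v27: WRITE a=85  (a history now [(4, 2), (5, 60), (7, 49), (11, 87), (12, 25), (13, 45), (15, 89), (19, 81), (20, 31), (22, 45), (23, 16), (25, 43), (26, 63), (27, 85)])
READ a @v20: history=[(4, 2), (5, 60), (7, 49), (11, 87), (12, 25), (13, 45), (15, 89), (19, 81), (20, 31), (22, 45), (23, 16), (25, 43), (26, 63), (27, 85)] -> pick v20 -> 31
Read results in order: ['9', 'NONE', '24', '49', '15', '49', '15', '91', '31']
NONE count = 1

Answer: 1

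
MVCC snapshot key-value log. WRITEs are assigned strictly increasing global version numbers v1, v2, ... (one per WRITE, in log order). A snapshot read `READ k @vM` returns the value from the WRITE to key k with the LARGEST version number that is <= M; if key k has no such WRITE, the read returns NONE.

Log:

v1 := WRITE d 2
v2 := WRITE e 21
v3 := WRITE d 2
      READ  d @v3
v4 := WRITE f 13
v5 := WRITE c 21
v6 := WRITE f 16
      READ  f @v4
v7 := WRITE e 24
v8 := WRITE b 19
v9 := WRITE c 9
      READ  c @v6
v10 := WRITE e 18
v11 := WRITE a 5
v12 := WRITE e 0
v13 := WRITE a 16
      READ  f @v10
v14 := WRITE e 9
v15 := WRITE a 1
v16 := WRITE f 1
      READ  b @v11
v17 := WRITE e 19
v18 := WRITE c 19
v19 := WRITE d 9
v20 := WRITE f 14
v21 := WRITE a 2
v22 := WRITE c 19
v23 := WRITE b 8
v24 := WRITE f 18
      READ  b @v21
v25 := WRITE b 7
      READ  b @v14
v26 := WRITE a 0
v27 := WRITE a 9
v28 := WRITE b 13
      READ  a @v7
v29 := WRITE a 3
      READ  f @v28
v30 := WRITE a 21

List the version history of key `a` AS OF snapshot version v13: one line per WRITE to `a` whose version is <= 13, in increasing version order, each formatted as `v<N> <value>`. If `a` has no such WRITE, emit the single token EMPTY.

Scan writes for key=a with version <= 13:
  v1 WRITE d 2 -> skip
  v2 WRITE e 21 -> skip
  v3 WRITE d 2 -> skip
  v4 WRITE f 13 -> skip
  v5 WRITE c 21 -> skip
  v6 WRITE f 16 -> skip
  v7 WRITE e 24 -> skip
  v8 WRITE b 19 -> skip
  v9 WRITE c 9 -> skip
  v10 WRITE e 18 -> skip
  v11 WRITE a 5 -> keep
  v12 WRITE e 0 -> skip
  v13 WRITE a 16 -> keep
  v14 WRITE e 9 -> skip
  v15 WRITE a 1 -> drop (> snap)
  v16 WRITE f 1 -> skip
  v17 WRITE e 19 -> skip
  v18 WRITE c 19 -> skip
  v19 WRITE d 9 -> skip
  v20 WRITE f 14 -> skip
  v21 WRITE a 2 -> drop (> snap)
  v22 WRITE c 19 -> skip
  v23 WRITE b 8 -> skip
  v24 WRITE f 18 -> skip
  v25 WRITE b 7 -> skip
  v26 WRITE a 0 -> drop (> snap)
  v27 WRITE a 9 -> drop (> snap)
  v28 WRITE b 13 -> skip
  v29 WRITE a 3 -> drop (> snap)
  v30 WRITE a 21 -> drop (> snap)
Collected: [(11, 5), (13, 16)]

Answer: v11 5
v13 16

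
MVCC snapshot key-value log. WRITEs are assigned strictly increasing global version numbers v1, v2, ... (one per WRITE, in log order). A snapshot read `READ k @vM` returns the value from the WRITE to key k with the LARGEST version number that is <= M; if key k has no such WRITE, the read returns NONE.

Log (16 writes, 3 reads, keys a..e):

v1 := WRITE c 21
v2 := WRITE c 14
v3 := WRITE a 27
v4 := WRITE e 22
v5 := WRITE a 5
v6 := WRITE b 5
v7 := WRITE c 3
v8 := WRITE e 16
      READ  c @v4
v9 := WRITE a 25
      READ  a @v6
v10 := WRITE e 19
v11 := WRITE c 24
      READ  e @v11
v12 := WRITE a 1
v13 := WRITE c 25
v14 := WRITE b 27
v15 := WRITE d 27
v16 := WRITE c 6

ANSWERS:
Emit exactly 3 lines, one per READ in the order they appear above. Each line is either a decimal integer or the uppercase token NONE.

Answer: 14
5
19

Derivation:
v1: WRITE c=21  (c history now [(1, 21)])
v2: WRITE c=14  (c history now [(1, 21), (2, 14)])
v3: WRITE a=27  (a history now [(3, 27)])
v4: WRITE e=22  (e history now [(4, 22)])
v5: WRITE a=5  (a history now [(3, 27), (5, 5)])
v6: WRITE b=5  (b history now [(6, 5)])
v7: WRITE c=3  (c history now [(1, 21), (2, 14), (7, 3)])
v8: WRITE e=16  (e history now [(4, 22), (8, 16)])
READ c @v4: history=[(1, 21), (2, 14), (7, 3)] -> pick v2 -> 14
v9: WRITE a=25  (a history now [(3, 27), (5, 5), (9, 25)])
READ a @v6: history=[(3, 27), (5, 5), (9, 25)] -> pick v5 -> 5
v10: WRITE e=19  (e history now [(4, 22), (8, 16), (10, 19)])
v11: WRITE c=24  (c history now [(1, 21), (2, 14), (7, 3), (11, 24)])
READ e @v11: history=[(4, 22), (8, 16), (10, 19)] -> pick v10 -> 19
v12: WRITE a=1  (a history now [(3, 27), (5, 5), (9, 25), (12, 1)])
v13: WRITE c=25  (c history now [(1, 21), (2, 14), (7, 3), (11, 24), (13, 25)])
v14: WRITE b=27  (b history now [(6, 5), (14, 27)])
v15: WRITE d=27  (d history now [(15, 27)])
v16: WRITE c=6  (c history now [(1, 21), (2, 14), (7, 3), (11, 24), (13, 25), (16, 6)])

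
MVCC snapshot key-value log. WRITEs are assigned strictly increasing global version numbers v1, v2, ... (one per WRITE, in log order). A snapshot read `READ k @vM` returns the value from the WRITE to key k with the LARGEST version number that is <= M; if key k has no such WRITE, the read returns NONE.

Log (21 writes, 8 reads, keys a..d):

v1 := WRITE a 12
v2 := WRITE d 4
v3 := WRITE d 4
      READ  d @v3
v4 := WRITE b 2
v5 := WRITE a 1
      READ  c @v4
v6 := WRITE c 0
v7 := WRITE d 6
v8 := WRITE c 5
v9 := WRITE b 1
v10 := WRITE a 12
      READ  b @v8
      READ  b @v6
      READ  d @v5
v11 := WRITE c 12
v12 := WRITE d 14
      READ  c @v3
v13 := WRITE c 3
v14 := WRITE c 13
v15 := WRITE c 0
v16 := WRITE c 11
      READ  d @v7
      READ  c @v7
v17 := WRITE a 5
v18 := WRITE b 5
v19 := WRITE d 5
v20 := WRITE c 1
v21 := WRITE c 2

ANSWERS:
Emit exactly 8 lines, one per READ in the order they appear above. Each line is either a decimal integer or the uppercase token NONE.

Answer: 4
NONE
2
2
4
NONE
6
0

Derivation:
v1: WRITE a=12  (a history now [(1, 12)])
v2: WRITE d=4  (d history now [(2, 4)])
v3: WRITE d=4  (d history now [(2, 4), (3, 4)])
READ d @v3: history=[(2, 4), (3, 4)] -> pick v3 -> 4
v4: WRITE b=2  (b history now [(4, 2)])
v5: WRITE a=1  (a history now [(1, 12), (5, 1)])
READ c @v4: history=[] -> no version <= 4 -> NONE
v6: WRITE c=0  (c history now [(6, 0)])
v7: WRITE d=6  (d history now [(2, 4), (3, 4), (7, 6)])
v8: WRITE c=5  (c history now [(6, 0), (8, 5)])
v9: WRITE b=1  (b history now [(4, 2), (9, 1)])
v10: WRITE a=12  (a history now [(1, 12), (5, 1), (10, 12)])
READ b @v8: history=[(4, 2), (9, 1)] -> pick v4 -> 2
READ b @v6: history=[(4, 2), (9, 1)] -> pick v4 -> 2
READ d @v5: history=[(2, 4), (3, 4), (7, 6)] -> pick v3 -> 4
v11: WRITE c=12  (c history now [(6, 0), (8, 5), (11, 12)])
v12: WRITE d=14  (d history now [(2, 4), (3, 4), (7, 6), (12, 14)])
READ c @v3: history=[(6, 0), (8, 5), (11, 12)] -> no version <= 3 -> NONE
v13: WRITE c=3  (c history now [(6, 0), (8, 5), (11, 12), (13, 3)])
v14: WRITE c=13  (c history now [(6, 0), (8, 5), (11, 12), (13, 3), (14, 13)])
v15: WRITE c=0  (c history now [(6, 0), (8, 5), (11, 12), (13, 3), (14, 13), (15, 0)])
v16: WRITE c=11  (c history now [(6, 0), (8, 5), (11, 12), (13, 3), (14, 13), (15, 0), (16, 11)])
READ d @v7: history=[(2, 4), (3, 4), (7, 6), (12, 14)] -> pick v7 -> 6
READ c @v7: history=[(6, 0), (8, 5), (11, 12), (13, 3), (14, 13), (15, 0), (16, 11)] -> pick v6 -> 0
v17: WRITE a=5  (a history now [(1, 12), (5, 1), (10, 12), (17, 5)])
v18: WRITE b=5  (b history now [(4, 2), (9, 1), (18, 5)])
v19: WRITE d=5  (d history now [(2, 4), (3, 4), (7, 6), (12, 14), (19, 5)])
v20: WRITE c=1  (c history now [(6, 0), (8, 5), (11, 12), (13, 3), (14, 13), (15, 0), (16, 11), (20, 1)])
v21: WRITE c=2  (c history now [(6, 0), (8, 5), (11, 12), (13, 3), (14, 13), (15, 0), (16, 11), (20, 1), (21, 2)])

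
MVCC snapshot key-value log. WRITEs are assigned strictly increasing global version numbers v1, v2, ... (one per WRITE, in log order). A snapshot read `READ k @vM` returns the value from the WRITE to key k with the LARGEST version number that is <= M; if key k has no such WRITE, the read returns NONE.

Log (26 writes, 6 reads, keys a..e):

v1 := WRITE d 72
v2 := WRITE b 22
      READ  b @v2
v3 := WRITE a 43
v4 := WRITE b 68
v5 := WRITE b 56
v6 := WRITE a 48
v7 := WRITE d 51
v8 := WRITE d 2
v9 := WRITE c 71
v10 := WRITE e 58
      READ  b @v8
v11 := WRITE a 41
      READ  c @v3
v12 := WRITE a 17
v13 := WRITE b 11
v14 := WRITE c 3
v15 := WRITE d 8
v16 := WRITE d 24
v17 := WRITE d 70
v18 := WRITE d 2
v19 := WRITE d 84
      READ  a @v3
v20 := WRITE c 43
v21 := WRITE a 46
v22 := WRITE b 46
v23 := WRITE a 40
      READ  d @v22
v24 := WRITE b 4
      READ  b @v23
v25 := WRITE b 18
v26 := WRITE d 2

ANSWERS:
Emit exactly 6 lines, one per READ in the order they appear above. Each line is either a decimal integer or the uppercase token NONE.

v1: WRITE d=72  (d history now [(1, 72)])
v2: WRITE b=22  (b history now [(2, 22)])
READ b @v2: history=[(2, 22)] -> pick v2 -> 22
v3: WRITE a=43  (a history now [(3, 43)])
v4: WRITE b=68  (b history now [(2, 22), (4, 68)])
v5: WRITE b=56  (b history now [(2, 22), (4, 68), (5, 56)])
v6: WRITE a=48  (a history now [(3, 43), (6, 48)])
v7: WRITE d=51  (d history now [(1, 72), (7, 51)])
v8: WRITE d=2  (d history now [(1, 72), (7, 51), (8, 2)])
v9: WRITE c=71  (c history now [(9, 71)])
v10: WRITE e=58  (e history now [(10, 58)])
READ b @v8: history=[(2, 22), (4, 68), (5, 56)] -> pick v5 -> 56
v11: WRITE a=41  (a history now [(3, 43), (6, 48), (11, 41)])
READ c @v3: history=[(9, 71)] -> no version <= 3 -> NONE
v12: WRITE a=17  (a history now [(3, 43), (6, 48), (11, 41), (12, 17)])
v13: WRITE b=11  (b history now [(2, 22), (4, 68), (5, 56), (13, 11)])
v14: WRITE c=3  (c history now [(9, 71), (14, 3)])
v15: WRITE d=8  (d history now [(1, 72), (7, 51), (8, 2), (15, 8)])
v16: WRITE d=24  (d history now [(1, 72), (7, 51), (8, 2), (15, 8), (16, 24)])
v17: WRITE d=70  (d history now [(1, 72), (7, 51), (8, 2), (15, 8), (16, 24), (17, 70)])
v18: WRITE d=2  (d history now [(1, 72), (7, 51), (8, 2), (15, 8), (16, 24), (17, 70), (18, 2)])
v19: WRITE d=84  (d history now [(1, 72), (7, 51), (8, 2), (15, 8), (16, 24), (17, 70), (18, 2), (19, 84)])
READ a @v3: history=[(3, 43), (6, 48), (11, 41), (12, 17)] -> pick v3 -> 43
v20: WRITE c=43  (c history now [(9, 71), (14, 3), (20, 43)])
v21: WRITE a=46  (a history now [(3, 43), (6, 48), (11, 41), (12, 17), (21, 46)])
v22: WRITE b=46  (b history now [(2, 22), (4, 68), (5, 56), (13, 11), (22, 46)])
v23: WRITE a=40  (a history now [(3, 43), (6, 48), (11, 41), (12, 17), (21, 46), (23, 40)])
READ d @v22: history=[(1, 72), (7, 51), (8, 2), (15, 8), (16, 24), (17, 70), (18, 2), (19, 84)] -> pick v19 -> 84
v24: WRITE b=4  (b history now [(2, 22), (4, 68), (5, 56), (13, 11), (22, 46), (24, 4)])
READ b @v23: history=[(2, 22), (4, 68), (5, 56), (13, 11), (22, 46), (24, 4)] -> pick v22 -> 46
v25: WRITE b=18  (b history now [(2, 22), (4, 68), (5, 56), (13, 11), (22, 46), (24, 4), (25, 18)])
v26: WRITE d=2  (d history now [(1, 72), (7, 51), (8, 2), (15, 8), (16, 24), (17, 70), (18, 2), (19, 84), (26, 2)])

Answer: 22
56
NONE
43
84
46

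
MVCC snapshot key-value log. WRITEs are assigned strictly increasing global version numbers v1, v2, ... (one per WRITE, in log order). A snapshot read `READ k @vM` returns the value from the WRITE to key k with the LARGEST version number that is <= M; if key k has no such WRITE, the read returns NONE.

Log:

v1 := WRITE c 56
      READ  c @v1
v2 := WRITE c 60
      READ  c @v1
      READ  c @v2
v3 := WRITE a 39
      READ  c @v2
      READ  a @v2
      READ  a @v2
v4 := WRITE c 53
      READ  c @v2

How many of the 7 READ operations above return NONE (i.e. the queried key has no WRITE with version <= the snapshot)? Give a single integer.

v1: WRITE c=56  (c history now [(1, 56)])
READ c @v1: history=[(1, 56)] -> pick v1 -> 56
v2: WRITE c=60  (c history now [(1, 56), (2, 60)])
READ c @v1: history=[(1, 56), (2, 60)] -> pick v1 -> 56
READ c @v2: history=[(1, 56), (2, 60)] -> pick v2 -> 60
v3: WRITE a=39  (a history now [(3, 39)])
READ c @v2: history=[(1, 56), (2, 60)] -> pick v2 -> 60
READ a @v2: history=[(3, 39)] -> no version <= 2 -> NONE
READ a @v2: history=[(3, 39)] -> no version <= 2 -> NONE
v4: WRITE c=53  (c history now [(1, 56), (2, 60), (4, 53)])
READ c @v2: history=[(1, 56), (2, 60), (4, 53)] -> pick v2 -> 60
Read results in order: ['56', '56', '60', '60', 'NONE', 'NONE', '60']
NONE count = 2

Answer: 2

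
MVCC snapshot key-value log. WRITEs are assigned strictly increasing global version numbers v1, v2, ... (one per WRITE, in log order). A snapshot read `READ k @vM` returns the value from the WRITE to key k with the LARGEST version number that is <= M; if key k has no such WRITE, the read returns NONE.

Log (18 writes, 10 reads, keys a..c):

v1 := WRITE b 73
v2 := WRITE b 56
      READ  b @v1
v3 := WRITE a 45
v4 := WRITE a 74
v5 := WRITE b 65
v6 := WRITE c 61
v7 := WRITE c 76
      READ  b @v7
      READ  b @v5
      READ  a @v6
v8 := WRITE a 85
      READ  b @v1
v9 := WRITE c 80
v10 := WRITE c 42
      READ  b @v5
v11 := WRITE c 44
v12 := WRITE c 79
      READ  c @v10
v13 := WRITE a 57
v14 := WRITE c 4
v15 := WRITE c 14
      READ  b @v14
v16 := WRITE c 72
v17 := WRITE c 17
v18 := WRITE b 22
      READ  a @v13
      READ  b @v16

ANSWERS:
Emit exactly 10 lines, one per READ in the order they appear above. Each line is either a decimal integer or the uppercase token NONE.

v1: WRITE b=73  (b history now [(1, 73)])
v2: WRITE b=56  (b history now [(1, 73), (2, 56)])
READ b @v1: history=[(1, 73), (2, 56)] -> pick v1 -> 73
v3: WRITE a=45  (a history now [(3, 45)])
v4: WRITE a=74  (a history now [(3, 45), (4, 74)])
v5: WRITE b=65  (b history now [(1, 73), (2, 56), (5, 65)])
v6: WRITE c=61  (c history now [(6, 61)])
v7: WRITE c=76  (c history now [(6, 61), (7, 76)])
READ b @v7: history=[(1, 73), (2, 56), (5, 65)] -> pick v5 -> 65
READ b @v5: history=[(1, 73), (2, 56), (5, 65)] -> pick v5 -> 65
READ a @v6: history=[(3, 45), (4, 74)] -> pick v4 -> 74
v8: WRITE a=85  (a history now [(3, 45), (4, 74), (8, 85)])
READ b @v1: history=[(1, 73), (2, 56), (5, 65)] -> pick v1 -> 73
v9: WRITE c=80  (c history now [(6, 61), (7, 76), (9, 80)])
v10: WRITE c=42  (c history now [(6, 61), (7, 76), (9, 80), (10, 42)])
READ b @v5: history=[(1, 73), (2, 56), (5, 65)] -> pick v5 -> 65
v11: WRITE c=44  (c history now [(6, 61), (7, 76), (9, 80), (10, 42), (11, 44)])
v12: WRITE c=79  (c history now [(6, 61), (7, 76), (9, 80), (10, 42), (11, 44), (12, 79)])
READ c @v10: history=[(6, 61), (7, 76), (9, 80), (10, 42), (11, 44), (12, 79)] -> pick v10 -> 42
v13: WRITE a=57  (a history now [(3, 45), (4, 74), (8, 85), (13, 57)])
v14: WRITE c=4  (c history now [(6, 61), (7, 76), (9, 80), (10, 42), (11, 44), (12, 79), (14, 4)])
v15: WRITE c=14  (c history now [(6, 61), (7, 76), (9, 80), (10, 42), (11, 44), (12, 79), (14, 4), (15, 14)])
READ b @v14: history=[(1, 73), (2, 56), (5, 65)] -> pick v5 -> 65
v16: WRITE c=72  (c history now [(6, 61), (7, 76), (9, 80), (10, 42), (11, 44), (12, 79), (14, 4), (15, 14), (16, 72)])
v17: WRITE c=17  (c history now [(6, 61), (7, 76), (9, 80), (10, 42), (11, 44), (12, 79), (14, 4), (15, 14), (16, 72), (17, 17)])
v18: WRITE b=22  (b history now [(1, 73), (2, 56), (5, 65), (18, 22)])
READ a @v13: history=[(3, 45), (4, 74), (8, 85), (13, 57)] -> pick v13 -> 57
READ b @v16: history=[(1, 73), (2, 56), (5, 65), (18, 22)] -> pick v5 -> 65

Answer: 73
65
65
74
73
65
42
65
57
65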